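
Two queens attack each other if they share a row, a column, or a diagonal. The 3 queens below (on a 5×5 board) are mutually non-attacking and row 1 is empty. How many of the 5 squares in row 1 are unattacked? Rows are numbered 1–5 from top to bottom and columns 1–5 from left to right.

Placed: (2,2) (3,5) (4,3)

(2,2) attacks row 1 at column 2 and diagonals 1, 3.
(3,5) attacks row 1 at column 5 and diagonals 3.
(4,3) attacks row 1 at column 3.
Attacked columns: {1, 2, 3, 5}. Safe: {4}.

1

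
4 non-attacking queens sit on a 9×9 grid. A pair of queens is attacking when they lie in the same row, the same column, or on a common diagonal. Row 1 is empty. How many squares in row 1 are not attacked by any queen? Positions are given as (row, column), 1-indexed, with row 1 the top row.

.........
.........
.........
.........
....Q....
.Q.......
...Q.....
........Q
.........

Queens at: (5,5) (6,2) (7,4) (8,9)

(5,5) attacks row 1 at column 5 and diagonals 1, 9.
(6,2) attacks row 1 at column 2 and diagonals 7.
(7,4) attacks row 1 at column 4.
(8,9) attacks row 1 at column 9 and diagonals 2.
Attacked columns: {1, 2, 4, 5, 7, 9}. Safe: {3, 6, 8}.

3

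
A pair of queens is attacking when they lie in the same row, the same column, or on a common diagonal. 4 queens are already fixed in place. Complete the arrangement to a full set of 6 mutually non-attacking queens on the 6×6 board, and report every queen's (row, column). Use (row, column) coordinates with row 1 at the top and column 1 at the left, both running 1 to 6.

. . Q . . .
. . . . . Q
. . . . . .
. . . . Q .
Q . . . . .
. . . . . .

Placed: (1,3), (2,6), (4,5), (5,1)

(1,3) (2,6) (3,2) (4,5) (5,1) (6,4)

Row 3: attacked by (1,3)→{1,3,5}; (2,6)→{5,6}; (4,5)→{4,5,6}; (5,1)→{1,3}. Safe: 2. Place at column 2.
Row 6: attacked by (1,3)→{3}; (2,6)→{2,6}; (3,2)→{2,5}; (4,5)→{3,5}; (5,1)→{1,2}. Safe: 4. Place at column 4.
Columns [3, 6, 2, 5, 1, 4], r−c [-2, -4, 1, -1, 4, 2], r+c [4, 8, 5, 9, 6, 10] are all distinct, so no two queens attack.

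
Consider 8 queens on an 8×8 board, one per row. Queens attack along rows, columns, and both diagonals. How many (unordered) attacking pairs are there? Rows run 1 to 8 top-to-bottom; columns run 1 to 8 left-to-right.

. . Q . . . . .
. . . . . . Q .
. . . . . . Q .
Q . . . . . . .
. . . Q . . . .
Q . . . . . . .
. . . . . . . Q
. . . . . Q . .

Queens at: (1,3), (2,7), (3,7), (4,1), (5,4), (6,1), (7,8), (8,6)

3

Same column: (2,7)–(3,7) (column 7); (4,1)–(6,1) (column 1).
Same diagonal: (2,7)–(5,4) (|2−5| = |7−4| = 3).
Total attacking pairs: 3.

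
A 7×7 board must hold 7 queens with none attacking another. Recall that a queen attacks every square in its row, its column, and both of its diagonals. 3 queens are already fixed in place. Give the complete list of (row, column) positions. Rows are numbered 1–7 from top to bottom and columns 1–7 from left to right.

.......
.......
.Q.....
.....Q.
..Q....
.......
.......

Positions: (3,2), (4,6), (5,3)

(1,5) (2,7) (3,2) (4,6) (5,3) (6,1) (7,4)

Row 1: attacked by (3,2)→{2,4}; (4,6)→{3,6}; (5,3)→{3,7}. Safe: 1, 5. Place at column 5.
Row 2: attacked by (1,5)→{4,5,6}; (3,2)→{1,2,3}; (4,6)→{4,6}; (5,3)→{3,6}. Safe: 7. Place at column 7.
Row 6: attacked by (1,5)→{5}; (2,7)→{3,7}; (3,2)→{2,5}; (4,6)→{4,6}; (5,3)→{2,3,4}. Safe: 1. Place at column 1.
Row 7: attacked by (1,5)→{5}; (2,7)→{2,7}; (3,2)→{2,6}; (4,6)→{3,6}; (5,3)→{1,3,5}; (6,1)→{1,2}. Safe: 4. Place at column 4.
Columns [5, 7, 2, 6, 3, 1, 4], r−c [-4, -5, 1, -2, 2, 5, 3], r+c [6, 9, 5, 10, 8, 7, 11] are all distinct, so no two queens attack.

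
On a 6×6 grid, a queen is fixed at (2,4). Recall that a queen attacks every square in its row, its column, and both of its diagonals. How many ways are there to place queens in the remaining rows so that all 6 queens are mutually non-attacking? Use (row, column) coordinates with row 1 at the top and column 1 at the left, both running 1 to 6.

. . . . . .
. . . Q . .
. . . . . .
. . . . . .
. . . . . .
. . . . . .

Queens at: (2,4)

1

Branch on row 1: col 1 → 0; col 2 → 1; col 6 → 0.
Sum: 0 + 1 + 0 = 1.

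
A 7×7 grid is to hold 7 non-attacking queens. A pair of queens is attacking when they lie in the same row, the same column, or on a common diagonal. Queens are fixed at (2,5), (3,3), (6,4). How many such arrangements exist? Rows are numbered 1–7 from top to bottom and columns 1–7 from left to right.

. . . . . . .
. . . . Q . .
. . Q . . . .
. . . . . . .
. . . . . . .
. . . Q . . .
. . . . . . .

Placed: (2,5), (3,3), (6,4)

Branch on row 1: col 2 → 1; col 7 → 1.
Sum: 1 + 1 = 2.

2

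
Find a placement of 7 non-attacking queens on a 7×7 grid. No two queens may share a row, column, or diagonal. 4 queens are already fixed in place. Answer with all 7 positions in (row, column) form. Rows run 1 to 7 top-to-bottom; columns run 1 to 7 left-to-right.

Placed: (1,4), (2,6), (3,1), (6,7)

(1,4) (2,6) (3,1) (4,3) (5,5) (6,7) (7,2)

Row 4: attacked by (1,4)→{1,4,7}; (2,6)→{4,6}; (3,1)→{1,2}; (6,7)→{5,7}. Safe: 3. Place at column 3.
Row 5: attacked by (1,4)→{4}; (2,6)→{3,6}; (3,1)→{1,3}; (4,3)→{2,3,4}; (6,7)→{6,7}. Safe: 5. Place at column 5.
Row 7: attacked by (1,4)→{4}; (2,6)→{1,6}; (3,1)→{1,5}; (4,3)→{3,6}; (5,5)→{3,5,7}; (6,7)→{6,7}. Safe: 2. Place at column 2.
Columns [4, 6, 1, 3, 5, 7, 2], r−c [-3, -4, 2, 1, 0, -1, 5], r+c [5, 8, 4, 7, 10, 13, 9] are all distinct, so no two queens attack.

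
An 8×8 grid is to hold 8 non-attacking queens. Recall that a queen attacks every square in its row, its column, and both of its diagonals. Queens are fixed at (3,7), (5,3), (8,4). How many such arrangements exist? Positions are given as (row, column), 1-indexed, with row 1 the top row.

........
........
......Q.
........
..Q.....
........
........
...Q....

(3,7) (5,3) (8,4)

2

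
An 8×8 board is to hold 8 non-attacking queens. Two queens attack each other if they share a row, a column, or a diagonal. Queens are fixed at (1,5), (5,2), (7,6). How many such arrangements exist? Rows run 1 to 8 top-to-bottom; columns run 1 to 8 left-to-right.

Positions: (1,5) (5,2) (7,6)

2

Branch on row 2: col 3 → 1; col 7 → 1; col 8 → 0.
Sum: 1 + 1 + 0 = 2.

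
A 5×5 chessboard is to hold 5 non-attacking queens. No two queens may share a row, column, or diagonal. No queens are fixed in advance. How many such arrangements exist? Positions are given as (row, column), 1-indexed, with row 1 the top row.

10

Branch on row 1: col 1 → 2; col 2 → 2; col 3 → 2; col 4 → 2; col 5 → 2.
Sum: 2 + 2 + 2 + 2 + 2 = 10.
(This is the classic 5-queens count.)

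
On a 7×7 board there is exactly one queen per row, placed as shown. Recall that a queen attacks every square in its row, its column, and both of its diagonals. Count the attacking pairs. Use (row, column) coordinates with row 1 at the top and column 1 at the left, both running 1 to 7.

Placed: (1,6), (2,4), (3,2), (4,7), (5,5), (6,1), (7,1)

Same column: (6,1)–(7,1) (column 1).
Same diagonal: (1,6)–(6,1) (|1−6| = |6−1| = 5).
Total attacking pairs: 2.

2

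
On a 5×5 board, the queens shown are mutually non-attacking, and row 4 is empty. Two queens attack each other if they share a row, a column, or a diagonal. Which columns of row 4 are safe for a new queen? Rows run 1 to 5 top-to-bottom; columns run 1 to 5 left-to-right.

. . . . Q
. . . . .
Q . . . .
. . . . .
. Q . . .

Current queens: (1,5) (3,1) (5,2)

columns 4

(1,5) attacks row 4 at column 5 and diagonals 2.
(3,1) attacks row 4 at column 1 and diagonals 2.
(5,2) attacks row 4 at column 2 and diagonals 1, 3.
Attacked columns: {1, 2, 3, 5}. Safe: {4}.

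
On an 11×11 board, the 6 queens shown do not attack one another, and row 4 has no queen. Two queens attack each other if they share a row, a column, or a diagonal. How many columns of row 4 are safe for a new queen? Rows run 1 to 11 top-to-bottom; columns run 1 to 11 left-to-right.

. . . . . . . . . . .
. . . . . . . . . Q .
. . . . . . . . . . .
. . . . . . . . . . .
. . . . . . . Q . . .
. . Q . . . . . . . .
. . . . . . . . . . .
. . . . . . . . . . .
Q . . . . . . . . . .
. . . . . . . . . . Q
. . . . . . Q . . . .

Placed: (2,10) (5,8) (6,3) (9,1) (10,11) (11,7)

(2,10) attacks row 4 at column 10 and diagonals 8.
(5,8) attacks row 4 at column 8 and diagonals 7, 9.
(6,3) attacks row 4 at column 3 and diagonals 1, 5.
(9,1) attacks row 4 at column 1 and diagonals 6.
(10,11) attacks row 4 at column 11 and diagonals 5.
(11,7) attacks row 4 at column 7.
Attacked columns: {1, 3, 5, 6, 7, 8, 9, 10, 11}. Safe: {2, 4}.

2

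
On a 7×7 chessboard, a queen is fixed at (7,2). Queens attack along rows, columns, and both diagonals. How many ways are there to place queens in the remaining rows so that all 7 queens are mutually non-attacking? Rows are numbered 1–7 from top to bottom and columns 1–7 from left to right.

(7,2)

7

Branch on row 1: col 1 → 0; col 3 → 0; col 4 → 1; col 5 → 1; col 6 → 4; col 7 → 1.
Sum: 0 + 0 + 1 + 1 + 4 + 1 = 7.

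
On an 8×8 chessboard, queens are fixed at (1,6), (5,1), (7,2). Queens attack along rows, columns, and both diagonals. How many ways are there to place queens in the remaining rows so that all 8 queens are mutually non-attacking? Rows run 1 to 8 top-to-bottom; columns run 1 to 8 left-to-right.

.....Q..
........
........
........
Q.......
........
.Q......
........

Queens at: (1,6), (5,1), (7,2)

3

Branch on row 2: col 3 → 3; col 8 → 0.
Sum: 3 + 0 = 3.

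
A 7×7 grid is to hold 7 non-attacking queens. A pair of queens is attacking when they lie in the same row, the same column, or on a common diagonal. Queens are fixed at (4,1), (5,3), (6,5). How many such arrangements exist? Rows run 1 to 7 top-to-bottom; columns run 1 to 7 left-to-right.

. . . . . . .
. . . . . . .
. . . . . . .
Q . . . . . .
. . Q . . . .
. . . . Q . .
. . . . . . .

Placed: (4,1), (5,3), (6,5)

2

Branch on row 1: col 2 → 1; col 6 → 1.
Sum: 1 + 1 = 2.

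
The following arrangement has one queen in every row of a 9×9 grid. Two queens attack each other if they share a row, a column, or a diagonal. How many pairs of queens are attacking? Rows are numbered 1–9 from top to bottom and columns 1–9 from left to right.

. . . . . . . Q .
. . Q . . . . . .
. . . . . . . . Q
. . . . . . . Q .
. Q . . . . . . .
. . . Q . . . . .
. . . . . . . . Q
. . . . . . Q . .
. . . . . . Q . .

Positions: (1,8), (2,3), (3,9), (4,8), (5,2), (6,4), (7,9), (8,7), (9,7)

6

Same column: (1,8)–(4,8) (column 8); (3,9)–(7,9) (column 9); (8,7)–(9,7) (column 7).
Same diagonal: (3,9)–(4,8) (|3−4| = |9−8| = 1); (6,4)–(9,7) (|6−9| = |4−7| = 3); (7,9)–(9,7) (|7−9| = |9−7| = 2).
Total attacking pairs: 6.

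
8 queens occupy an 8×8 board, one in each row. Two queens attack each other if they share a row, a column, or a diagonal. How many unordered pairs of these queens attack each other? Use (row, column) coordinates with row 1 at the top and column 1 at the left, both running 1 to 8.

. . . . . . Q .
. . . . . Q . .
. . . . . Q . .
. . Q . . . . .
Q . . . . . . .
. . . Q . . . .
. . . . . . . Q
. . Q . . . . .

Same column: (2,6)–(3,6) (column 6); (4,3)–(8,3) (column 3).
Same diagonal: (1,7)–(2,6) (|1−2| = |7−6| = 1).
Total attacking pairs: 3.

3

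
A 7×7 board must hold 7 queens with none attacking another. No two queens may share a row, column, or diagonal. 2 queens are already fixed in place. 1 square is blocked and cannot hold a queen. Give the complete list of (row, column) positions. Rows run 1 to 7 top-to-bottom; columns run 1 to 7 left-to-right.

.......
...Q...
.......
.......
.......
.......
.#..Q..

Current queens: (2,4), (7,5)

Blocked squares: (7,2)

(1,1) (2,4) (3,7) (4,3) (5,6) (6,2) (7,5)

Row 1: attacked by (2,4)→{3,4,5}; (7,5)→{5}. Safe: 1, 2, 6, 7. Place at column 1.
Row 3: attacked by (1,1)→{1,3}; (2,4)→{3,4,5}; (7,5)→{1,5}. Safe: 2, 6, 7. Place at column 7.
Row 4: attacked by (1,1)→{1,4}; (2,4)→{2,4,6}; (3,7)→{6,7}; (7,5)→{2,5}. Safe: 3. Place at column 3.
Row 5: attacked by (1,1)→{1,5}; (2,4)→{1,4,7}; (3,7)→{5,7}; (4,3)→{2,3,4}; (7,5)→{3,5,7}. Safe: 6. Place at column 6.
Row 6: attacked by (1,1)→{1,6}; (2,4)→{4}; (3,7)→{4,7}; (4,3)→{1,3,5}; (5,6)→{5,6,7}; (7,5)→{4,5,6}. Safe: 2. Place at column 2.
Columns [1, 4, 7, 3, 6, 2, 5], r−c [0, -2, -4, 1, -1, 4, 2], r+c [2, 6, 10, 7, 11, 8, 12] are all distinct, so no two queens attack.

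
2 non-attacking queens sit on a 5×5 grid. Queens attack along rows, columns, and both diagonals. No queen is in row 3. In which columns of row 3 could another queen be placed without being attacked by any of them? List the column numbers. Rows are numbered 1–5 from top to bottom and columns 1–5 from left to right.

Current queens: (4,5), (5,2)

columns 1, 3

(4,5) attacks row 3 at column 5 and diagonals 4.
(5,2) attacks row 3 at column 2 and diagonals 4.
Attacked columns: {2, 4, 5}. Safe: {1, 3}.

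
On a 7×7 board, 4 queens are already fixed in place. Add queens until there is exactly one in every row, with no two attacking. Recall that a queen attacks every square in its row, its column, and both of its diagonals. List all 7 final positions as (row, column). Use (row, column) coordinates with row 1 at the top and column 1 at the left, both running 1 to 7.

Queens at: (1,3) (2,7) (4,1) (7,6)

(1,3) (2,7) (3,4) (4,1) (5,5) (6,2) (7,6)

Row 3: attacked by (1,3)→{1,3,5}; (2,7)→{6,7}; (4,1)→{1,2}; (7,6)→{2,6}. Safe: 4. Place at column 4.
Row 5: attacked by (1,3)→{3,7}; (2,7)→{4,7}; (3,4)→{2,4,6}; (4,1)→{1,2}; (7,6)→{4,6}. Safe: 5. Place at column 5.
Row 6: attacked by (1,3)→{3}; (2,7)→{3,7}; (3,4)→{1,4,7}; (4,1)→{1,3}; (5,5)→{4,5,6}; (7,6)→{5,6,7}. Safe: 2. Place at column 2.
Columns [3, 7, 4, 1, 5, 2, 6], r−c [-2, -5, -1, 3, 0, 4, 1], r+c [4, 9, 7, 5, 10, 8, 13] are all distinct, so no two queens attack.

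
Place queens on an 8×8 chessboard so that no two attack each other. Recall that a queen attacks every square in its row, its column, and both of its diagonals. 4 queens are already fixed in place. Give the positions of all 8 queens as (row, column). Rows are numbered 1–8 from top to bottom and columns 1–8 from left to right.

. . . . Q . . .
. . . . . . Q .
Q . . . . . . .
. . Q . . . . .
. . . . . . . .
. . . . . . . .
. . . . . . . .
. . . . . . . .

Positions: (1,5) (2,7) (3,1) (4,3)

Row 5: attacked by (1,5)→{1,5}; (2,7)→{4,7}; (3,1)→{1,3}; (4,3)→{2,3,4}. Safe: 6, 8. Place at column 8.
Row 6: attacked by (1,5)→{5}; (2,7)→{3,7}; (3,1)→{1,4}; (4,3)→{1,3,5}; (5,8)→{7,8}. Safe: 2, 6. Place at column 6.
Row 7: attacked by (1,5)→{5}; (2,7)→{2,7}; (3,1)→{1,5}; (4,3)→{3,6}; (5,8)→{6,8}; (6,6)→{5,6,7}. Safe: 4. Place at column 4.
Row 8: attacked by (1,5)→{5}; (2,7)→{1,7}; (3,1)→{1,6}; (4,3)→{3,7}; (5,8)→{5,8}; (6,6)→{4,6,8}; (7,4)→{3,4,5}. Safe: 2. Place at column 2.
Columns [5, 7, 1, 3, 8, 6, 4, 2], r−c [-4, -5, 2, 1, -3, 0, 3, 6], r+c [6, 9, 4, 7, 13, 12, 11, 10] are all distinct, so no two queens attack.

(1,5) (2,7) (3,1) (4,3) (5,8) (6,6) (7,4) (8,2)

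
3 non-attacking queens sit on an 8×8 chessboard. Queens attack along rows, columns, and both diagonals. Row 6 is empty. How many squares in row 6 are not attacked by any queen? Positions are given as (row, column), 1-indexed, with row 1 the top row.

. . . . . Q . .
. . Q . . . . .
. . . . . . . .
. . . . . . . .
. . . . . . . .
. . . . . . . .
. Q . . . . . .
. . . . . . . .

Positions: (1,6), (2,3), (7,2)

3

(1,6) attacks row 6 at column 6 and diagonals 1.
(2,3) attacks row 6 at column 3 and diagonals 7.
(7,2) attacks row 6 at column 2 and diagonals 1, 3.
Attacked columns: {1, 2, 3, 6, 7}. Safe: {4, 5, 8}.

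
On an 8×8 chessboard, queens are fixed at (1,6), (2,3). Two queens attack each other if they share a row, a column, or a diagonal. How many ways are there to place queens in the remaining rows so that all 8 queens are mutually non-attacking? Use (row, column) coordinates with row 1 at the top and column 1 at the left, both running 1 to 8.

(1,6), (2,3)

8

Branch on row 3: col 1 → 3; col 5 → 2; col 7 → 3.
Sum: 3 + 2 + 3 = 8.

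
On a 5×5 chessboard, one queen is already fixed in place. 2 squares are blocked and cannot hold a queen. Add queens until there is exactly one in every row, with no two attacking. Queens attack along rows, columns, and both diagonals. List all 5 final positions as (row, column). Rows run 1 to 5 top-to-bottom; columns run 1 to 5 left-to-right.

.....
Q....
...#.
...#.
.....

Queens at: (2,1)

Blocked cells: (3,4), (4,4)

(1,4) (2,1) (3,3) (4,5) (5,2)

Row 1: attacked by (2,1)→{1,2}. Safe: 3, 4, 5. Place at column 4.
Row 3: attacked by (1,4)→{2,4}; (2,1)→{1,2}. Blocked: 4. Safe: 3, 5. Place at column 3.
Row 4: attacked by (1,4)→{1,4}; (2,1)→{1,3}; (3,3)→{2,3,4}. Blocked: 4. Safe: 5. Place at column 5.
Row 5: attacked by (1,4)→{4}; (2,1)→{1,4}; (3,3)→{1,3,5}; (4,5)→{4,5}. Safe: 2. Place at column 2.
Columns [4, 1, 3, 5, 2], r−c [-3, 1, 0, -1, 3], r+c [5, 3, 6, 9, 7] are all distinct, so no two queens attack.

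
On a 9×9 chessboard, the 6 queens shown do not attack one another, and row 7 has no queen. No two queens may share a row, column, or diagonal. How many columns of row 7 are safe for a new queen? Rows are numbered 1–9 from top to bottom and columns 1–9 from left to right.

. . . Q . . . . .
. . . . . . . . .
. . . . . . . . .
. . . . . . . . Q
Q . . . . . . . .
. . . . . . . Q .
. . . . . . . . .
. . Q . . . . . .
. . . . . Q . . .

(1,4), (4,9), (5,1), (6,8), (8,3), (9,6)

(1,4) attacks row 7 at column 4.
(4,9) attacks row 7 at column 9 and diagonals 6.
(5,1) attacks row 7 at column 1 and diagonals 3.
(6,8) attacks row 7 at column 8 and diagonals 7, 9.
(8,3) attacks row 7 at column 3 and diagonals 2, 4.
(9,6) attacks row 7 at column 6 and diagonals 4, 8.
Attacked columns: {1, 2, 3, 4, 6, 7, 8, 9}. Safe: {5}.

1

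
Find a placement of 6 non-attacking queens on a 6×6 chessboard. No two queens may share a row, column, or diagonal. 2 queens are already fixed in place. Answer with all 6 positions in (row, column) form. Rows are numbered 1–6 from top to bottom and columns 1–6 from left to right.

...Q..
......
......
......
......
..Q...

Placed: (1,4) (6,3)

(1,4) (2,1) (3,5) (4,2) (5,6) (6,3)

Row 2: attacked by (1,4)→{3,4,5}; (6,3)→{3}. Safe: 1, 2, 6. Place at column 1.
Row 3: attacked by (1,4)→{2,4,6}; (2,1)→{1,2}; (6,3)→{3,6}. Safe: 5. Place at column 5.
Row 4: attacked by (1,4)→{1,4}; (2,1)→{1,3}; (3,5)→{4,5,6}; (6,3)→{1,3,5}. Safe: 2. Place at column 2.
Row 5: attacked by (1,4)→{4}; (2,1)→{1,4}; (3,5)→{3,5}; (4,2)→{1,2,3}; (6,3)→{2,3,4}. Safe: 6. Place at column 6.
Columns [4, 1, 5, 2, 6, 3], r−c [-3, 1, -2, 2, -1, 3], r+c [5, 3, 8, 6, 11, 9] are all distinct, so no two queens attack.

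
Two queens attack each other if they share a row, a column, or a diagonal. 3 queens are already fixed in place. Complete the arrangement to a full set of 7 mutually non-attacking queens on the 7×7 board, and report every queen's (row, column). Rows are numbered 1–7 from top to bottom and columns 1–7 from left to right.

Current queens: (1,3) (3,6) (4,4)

(1,3) (2,1) (3,6) (4,4) (5,2) (6,7) (7,5)

Row 2: attacked by (1,3)→{2,3,4}; (3,6)→{5,6,7}; (4,4)→{2,4,6}. Safe: 1. Place at column 1.
Row 5: attacked by (1,3)→{3,7}; (2,1)→{1,4}; (3,6)→{4,6}; (4,4)→{3,4,5}. Safe: 2. Place at column 2.
Row 6: attacked by (1,3)→{3}; (2,1)→{1,5}; (3,6)→{3,6}; (4,4)→{2,4,6}; (5,2)→{1,2,3}. Safe: 7. Place at column 7.
Row 7: attacked by (1,3)→{3}; (2,1)→{1,6}; (3,6)→{2,6}; (4,4)→{1,4,7}; (5,2)→{2,4}; (6,7)→{6,7}. Safe: 5. Place at column 5.
Columns [3, 1, 6, 4, 2, 7, 5], r−c [-2, 1, -3, 0, 3, -1, 2], r+c [4, 3, 9, 8, 7, 13, 12] are all distinct, so no two queens attack.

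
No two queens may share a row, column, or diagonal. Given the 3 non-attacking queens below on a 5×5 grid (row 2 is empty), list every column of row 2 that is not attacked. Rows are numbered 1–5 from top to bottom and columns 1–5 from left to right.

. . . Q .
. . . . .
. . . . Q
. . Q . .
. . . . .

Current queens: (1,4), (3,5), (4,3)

columns 2

(1,4) attacks row 2 at column 4 and diagonals 3, 5.
(3,5) attacks row 2 at column 5 and diagonals 4.
(4,3) attacks row 2 at column 3 and diagonals 1, 5.
Attacked columns: {1, 3, 4, 5}. Safe: {2}.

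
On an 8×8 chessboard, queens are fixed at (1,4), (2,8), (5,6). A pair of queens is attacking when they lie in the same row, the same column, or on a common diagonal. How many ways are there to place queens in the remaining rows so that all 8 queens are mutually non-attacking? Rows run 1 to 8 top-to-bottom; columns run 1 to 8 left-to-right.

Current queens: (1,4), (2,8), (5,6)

1

Branch on row 3: col 1 → 1; col 3 → 0; col 5 → 0.
Sum: 1 + 0 + 0 = 1.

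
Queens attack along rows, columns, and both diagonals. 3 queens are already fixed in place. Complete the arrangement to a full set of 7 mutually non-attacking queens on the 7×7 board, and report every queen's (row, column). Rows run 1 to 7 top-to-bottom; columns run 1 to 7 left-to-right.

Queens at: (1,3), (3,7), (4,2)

Row 2: attacked by (1,3)→{2,3,4}; (3,7)→{6,7}; (4,2)→{2,4}. Safe: 1, 5. Place at column 5.
Row 5: attacked by (1,3)→{3,7}; (2,5)→{2,5}; (3,7)→{5,7}; (4,2)→{1,2,3}. Safe: 4, 6. Place at column 4.
Row 6: attacked by (1,3)→{3}; (2,5)→{1,5}; (3,7)→{4,7}; (4,2)→{2,4}; (5,4)→{3,4,5}. Safe: 6. Place at column 6.
Row 7: attacked by (1,3)→{3}; (2,5)→{5}; (3,7)→{3,7}; (4,2)→{2,5}; (5,4)→{2,4,6}; (6,6)→{5,6,7}. Safe: 1. Place at column 1.
Columns [3, 5, 7, 2, 4, 6, 1], r−c [-2, -3, -4, 2, 1, 0, 6], r+c [4, 7, 10, 6, 9, 12, 8] are all distinct, so no two queens attack.

(1,3) (2,5) (3,7) (4,2) (5,4) (6,6) (7,1)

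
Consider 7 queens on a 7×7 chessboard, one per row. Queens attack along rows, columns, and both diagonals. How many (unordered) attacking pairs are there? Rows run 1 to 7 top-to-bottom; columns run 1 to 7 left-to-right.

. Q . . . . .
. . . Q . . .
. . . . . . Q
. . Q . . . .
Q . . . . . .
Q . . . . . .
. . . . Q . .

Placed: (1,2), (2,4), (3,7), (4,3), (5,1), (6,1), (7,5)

Same column: (5,1)–(6,1) (column 1).
Same diagonal: (2,4)–(5,1) (|2−5| = |4−1| = 3); (4,3)–(6,1) (|4−6| = |3−1| = 2).
Total attacking pairs: 3.

3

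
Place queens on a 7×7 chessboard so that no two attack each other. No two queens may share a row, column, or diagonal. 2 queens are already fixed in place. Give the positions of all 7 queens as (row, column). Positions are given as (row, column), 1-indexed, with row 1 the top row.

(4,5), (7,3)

(1,7) (2,4) (3,1) (4,5) (5,2) (6,6) (7,3)

Row 1: attacked by (4,5)→{2,5}; (7,3)→{3}. Safe: 1, 4, 6, 7. Place at column 7.
Row 2: attacked by (1,7)→{6,7}; (4,5)→{3,5,7}; (7,3)→{3}. Safe: 1, 2, 4. Place at column 4.
Row 3: attacked by (1,7)→{5,7}; (2,4)→{3,4,5}; (4,5)→{4,5,6}; (7,3)→{3,7}. Safe: 1, 2. Place at column 1.
Row 5: attacked by (1,7)→{3,7}; (2,4)→{1,4,7}; (3,1)→{1,3}; (4,5)→{4,5,6}; (7,3)→{1,3,5}. Safe: 2. Place at column 2.
Row 6: attacked by (1,7)→{2,7}; (2,4)→{4}; (3,1)→{1,4}; (4,5)→{3,5,7}; (5,2)→{1,2,3}; (7,3)→{2,3,4}. Safe: 6. Place at column 6.
Columns [7, 4, 1, 5, 2, 6, 3], r−c [-6, -2, 2, -1, 3, 0, 4], r+c [8, 6, 4, 9, 7, 12, 10] are all distinct, so no two queens attack.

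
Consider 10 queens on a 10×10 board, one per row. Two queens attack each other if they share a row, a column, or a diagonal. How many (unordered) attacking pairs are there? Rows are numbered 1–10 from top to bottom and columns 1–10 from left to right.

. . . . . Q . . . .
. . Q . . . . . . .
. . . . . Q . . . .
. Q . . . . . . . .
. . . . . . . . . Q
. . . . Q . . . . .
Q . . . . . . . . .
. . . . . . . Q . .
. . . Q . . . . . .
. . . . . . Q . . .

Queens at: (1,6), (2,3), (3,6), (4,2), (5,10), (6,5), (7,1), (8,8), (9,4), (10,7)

Same column: (1,6)–(3,6) (column 6).
Same diagonal: (1,6)–(5,10) (|1−5| = |6−10| = 4).
Total attacking pairs: 2.

2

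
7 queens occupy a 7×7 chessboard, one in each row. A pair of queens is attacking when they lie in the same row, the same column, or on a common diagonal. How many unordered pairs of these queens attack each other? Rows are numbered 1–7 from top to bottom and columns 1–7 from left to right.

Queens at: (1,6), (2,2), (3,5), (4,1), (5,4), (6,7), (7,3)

0

All columns are distinct and no two queens satisfy |Δrow| = |Δcol|, so no pair attacks.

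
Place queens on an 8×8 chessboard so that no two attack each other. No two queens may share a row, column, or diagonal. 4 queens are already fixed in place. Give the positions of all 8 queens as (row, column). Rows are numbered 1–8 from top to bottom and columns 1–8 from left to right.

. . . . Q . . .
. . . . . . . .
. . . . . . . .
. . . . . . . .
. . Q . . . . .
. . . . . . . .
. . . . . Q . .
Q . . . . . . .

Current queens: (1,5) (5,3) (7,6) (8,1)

Row 2: attacked by (1,5)→{4,5,6}; (5,3)→{3,6}; (7,6)→{1,6}; (8,1)→{1,7}. Safe: 2, 8. Place at column 2.
Row 3: attacked by (1,5)→{3,5,7}; (2,2)→{1,2,3}; (5,3)→{1,3,5}; (7,6)→{2,6}; (8,1)→{1,6}. Safe: 4, 8. Place at column 4.
Row 4: attacked by (1,5)→{2,5,8}; (2,2)→{2,4}; (3,4)→{3,4,5}; (5,3)→{2,3,4}; (7,6)→{3,6}; (8,1)→{1,5}. Safe: 7. Place at column 7.
Row 6: attacked by (1,5)→{5}; (2,2)→{2,6}; (3,4)→{1,4,7}; (4,7)→{5,7}; (5,3)→{2,3,4}; (7,6)→{5,6,7}; (8,1)→{1,3}. Safe: 8. Place at column 8.
Columns [5, 2, 4, 7, 3, 8, 6, 1], r−c [-4, 0, -1, -3, 2, -2, 1, 7], r+c [6, 4, 7, 11, 8, 14, 13, 9] are all distinct, so no two queens attack.

(1,5) (2,2) (3,4) (4,7) (5,3) (6,8) (7,6) (8,1)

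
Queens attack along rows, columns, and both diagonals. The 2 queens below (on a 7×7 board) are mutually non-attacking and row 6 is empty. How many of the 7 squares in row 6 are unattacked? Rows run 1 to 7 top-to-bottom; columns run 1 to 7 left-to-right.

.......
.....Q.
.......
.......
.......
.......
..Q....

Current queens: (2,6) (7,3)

3

(2,6) attacks row 6 at column 6 and diagonals 2.
(7,3) attacks row 6 at column 3 and diagonals 2, 4.
Attacked columns: {2, 3, 4, 6}. Safe: {1, 5, 7}.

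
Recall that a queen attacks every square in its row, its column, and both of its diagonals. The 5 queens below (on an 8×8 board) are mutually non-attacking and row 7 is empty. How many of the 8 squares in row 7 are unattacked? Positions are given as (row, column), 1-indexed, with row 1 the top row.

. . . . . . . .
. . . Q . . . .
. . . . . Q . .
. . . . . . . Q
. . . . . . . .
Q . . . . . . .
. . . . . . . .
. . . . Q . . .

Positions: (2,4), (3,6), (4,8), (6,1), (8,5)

(2,4) attacks row 7 at column 4.
(3,6) attacks row 7 at column 6 and diagonals 2.
(4,8) attacks row 7 at column 8 and diagonals 5.
(6,1) attacks row 7 at column 1 and diagonals 2.
(8,5) attacks row 7 at column 5 and diagonals 4, 6.
Attacked columns: {1, 2, 4, 5, 6, 8}. Safe: {3, 7}.

2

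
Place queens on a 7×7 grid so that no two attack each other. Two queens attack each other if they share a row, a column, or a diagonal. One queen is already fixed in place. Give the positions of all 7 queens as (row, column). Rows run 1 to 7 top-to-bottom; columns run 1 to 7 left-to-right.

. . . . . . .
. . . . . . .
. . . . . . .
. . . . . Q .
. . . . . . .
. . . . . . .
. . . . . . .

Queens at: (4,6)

(1,1) (2,5) (3,2) (4,6) (5,3) (6,7) (7,4)

Row 1: attacked by (4,6)→{3,6}. Safe: 1, 2, 4, 5, 7. Place at column 1.
Row 2: attacked by (1,1)→{1,2}; (4,6)→{4,6}. Safe: 3, 5, 7. Place at column 5.
Row 3: attacked by (1,1)→{1,3}; (2,5)→{4,5,6}; (4,6)→{5,6,7}. Safe: 2. Place at column 2.
Row 5: attacked by (1,1)→{1,5}; (2,5)→{2,5}; (3,2)→{2,4}; (4,6)→{5,6,7}. Safe: 3. Place at column 3.
Row 6: attacked by (1,1)→{1,6}; (2,5)→{1,5}; (3,2)→{2,5}; (4,6)→{4,6}; (5,3)→{2,3,4}. Safe: 7. Place at column 7.
Row 7: attacked by (1,1)→{1,7}; (2,5)→{5}; (3,2)→{2,6}; (4,6)→{3,6}; (5,3)→{1,3,5}; (6,7)→{6,7}. Safe: 4. Place at column 4.
Columns [1, 5, 2, 6, 3, 7, 4], r−c [0, -3, 1, -2, 2, -1, 3], r+c [2, 7, 5, 10, 8, 13, 11] are all distinct, so no two queens attack.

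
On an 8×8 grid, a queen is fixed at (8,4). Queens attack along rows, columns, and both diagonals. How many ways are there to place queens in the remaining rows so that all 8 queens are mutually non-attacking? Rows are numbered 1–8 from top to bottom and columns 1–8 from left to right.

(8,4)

Branch on row 1: col 1 → 1; col 2 → 3; col 3 → 3; col 5 → 3; col 6 → 4; col 7 → 3; col 8 → 1.
Sum: 1 + 3 + 3 + 3 + 4 + 3 + 1 = 18.

18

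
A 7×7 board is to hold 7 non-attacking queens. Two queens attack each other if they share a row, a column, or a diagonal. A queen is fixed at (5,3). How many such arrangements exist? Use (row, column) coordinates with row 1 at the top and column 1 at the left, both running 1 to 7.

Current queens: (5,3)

Branch on row 1: col 1 → 1; col 2 → 1; col 4 → 1; col 5 → 2; col 6 → 1.
Sum: 1 + 1 + 1 + 2 + 1 = 6.

6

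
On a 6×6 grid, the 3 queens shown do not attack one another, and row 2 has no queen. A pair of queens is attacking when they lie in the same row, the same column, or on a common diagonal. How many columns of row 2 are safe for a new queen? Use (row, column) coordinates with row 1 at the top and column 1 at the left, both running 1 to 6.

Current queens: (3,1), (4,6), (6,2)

2

(3,1) attacks row 2 at column 1 and diagonals 2.
(4,6) attacks row 2 at column 6 and diagonals 4.
(6,2) attacks row 2 at column 2 and diagonals 6.
Attacked columns: {1, 2, 4, 6}. Safe: {3, 5}.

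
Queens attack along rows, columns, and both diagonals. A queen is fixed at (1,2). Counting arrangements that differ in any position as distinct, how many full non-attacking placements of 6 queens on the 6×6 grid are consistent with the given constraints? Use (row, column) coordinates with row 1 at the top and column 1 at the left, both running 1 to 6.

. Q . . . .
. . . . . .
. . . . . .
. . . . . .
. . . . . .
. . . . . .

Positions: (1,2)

Branch on row 2: col 4 → 1; col 5 → 0; col 6 → 0.
Sum: 1 + 0 + 0 = 1.

1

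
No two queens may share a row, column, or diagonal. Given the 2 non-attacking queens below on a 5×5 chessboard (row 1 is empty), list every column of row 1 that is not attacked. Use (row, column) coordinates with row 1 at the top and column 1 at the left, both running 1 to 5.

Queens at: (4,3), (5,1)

(4,3) attacks row 1 at column 3.
(5,1) attacks row 1 at column 1 and diagonals 5.
Attacked columns: {1, 3, 5}. Safe: {2, 4}.

columns 2, 4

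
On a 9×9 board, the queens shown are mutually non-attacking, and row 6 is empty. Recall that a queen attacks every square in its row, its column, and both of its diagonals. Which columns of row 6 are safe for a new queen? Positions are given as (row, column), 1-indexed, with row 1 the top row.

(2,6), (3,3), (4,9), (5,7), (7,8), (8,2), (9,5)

columns 1

(2,6) attacks row 6 at column 6 and diagonals 2.
(3,3) attacks row 6 at column 3 and diagonals 6.
(4,9) attacks row 6 at column 9 and diagonals 7.
(5,7) attacks row 6 at column 7 and diagonals 6, 8.
(7,8) attacks row 6 at column 8 and diagonals 7, 9.
(8,2) attacks row 6 at column 2 and diagonals 4.
(9,5) attacks row 6 at column 5 and diagonals 2, 8.
Attacked columns: {2, 3, 4, 5, 6, 7, 8, 9}. Safe: {1}.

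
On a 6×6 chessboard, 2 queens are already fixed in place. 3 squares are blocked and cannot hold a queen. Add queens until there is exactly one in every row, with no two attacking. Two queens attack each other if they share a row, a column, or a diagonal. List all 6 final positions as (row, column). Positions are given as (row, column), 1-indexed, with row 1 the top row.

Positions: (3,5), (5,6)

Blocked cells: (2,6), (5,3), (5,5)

(1,4) (2,1) (3,5) (4,2) (5,6) (6,3)

Row 1: attacked by (3,5)→{3,5}; (5,6)→{2,6}. Safe: 1, 4. Place at column 4.
Row 2: attacked by (1,4)→{3,4,5}; (3,5)→{4,5,6}; (5,6)→{3,6}. Blocked: 6. Safe: 1, 2. Place at column 1.
Row 4: attacked by (1,4)→{1,4}; (2,1)→{1,3}; (3,5)→{4,5,6}; (5,6)→{5,6}. Safe: 2. Place at column 2.
Row 6: attacked by (1,4)→{4}; (2,1)→{1,5}; (3,5)→{2,5}; (4,2)→{2,4}; (5,6)→{5,6}. Safe: 3. Place at column 3.
Columns [4, 1, 5, 2, 6, 3], r−c [-3, 1, -2, 2, -1, 3], r+c [5, 3, 8, 6, 11, 9] are all distinct, so no two queens attack.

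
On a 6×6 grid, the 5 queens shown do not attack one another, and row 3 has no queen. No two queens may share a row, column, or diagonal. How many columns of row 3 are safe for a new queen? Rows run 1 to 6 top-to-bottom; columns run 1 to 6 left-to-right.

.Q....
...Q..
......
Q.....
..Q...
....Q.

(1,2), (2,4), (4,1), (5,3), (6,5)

(1,2) attacks row 3 at column 2 and diagonals 4.
(2,4) attacks row 3 at column 4 and diagonals 3, 5.
(4,1) attacks row 3 at column 1 and diagonals 2.
(5,3) attacks row 3 at column 3 and diagonals 1, 5.
(6,5) attacks row 3 at column 5 and diagonals 2.
Attacked columns: {1, 2, 3, 4, 5}. Safe: {6}.

1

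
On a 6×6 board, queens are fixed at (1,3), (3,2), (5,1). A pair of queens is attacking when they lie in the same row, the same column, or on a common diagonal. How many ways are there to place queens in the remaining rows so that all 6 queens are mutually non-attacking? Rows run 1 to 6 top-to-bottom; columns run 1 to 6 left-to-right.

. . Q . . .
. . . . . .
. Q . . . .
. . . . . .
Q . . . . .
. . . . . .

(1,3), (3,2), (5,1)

1

Branch on row 2: col 5 → 0; col 6 → 1.
Sum: 0 + 1 = 1.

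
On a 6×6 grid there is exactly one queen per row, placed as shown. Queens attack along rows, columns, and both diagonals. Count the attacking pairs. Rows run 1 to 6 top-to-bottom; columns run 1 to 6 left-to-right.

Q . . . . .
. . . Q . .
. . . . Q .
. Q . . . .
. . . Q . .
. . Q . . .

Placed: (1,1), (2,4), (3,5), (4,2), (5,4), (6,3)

Same column: (2,4)–(5,4) (column 4).
Same diagonal: (2,4)–(3,5) (|2−3| = |4−5| = 1); (2,4)–(4,2) (|2−4| = |4−2| = 2); (5,4)–(6,3) (|5−6| = |4−3| = 1).
Total attacking pairs: 4.

4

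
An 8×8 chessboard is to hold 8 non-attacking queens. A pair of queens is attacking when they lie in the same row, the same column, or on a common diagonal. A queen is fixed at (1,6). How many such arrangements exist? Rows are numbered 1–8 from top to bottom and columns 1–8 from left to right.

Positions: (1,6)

16

Branch on row 2: col 1 → 1; col 2 → 2; col 3 → 8; col 4 → 4; col 8 → 1.
Sum: 1 + 2 + 8 + 4 + 1 = 16.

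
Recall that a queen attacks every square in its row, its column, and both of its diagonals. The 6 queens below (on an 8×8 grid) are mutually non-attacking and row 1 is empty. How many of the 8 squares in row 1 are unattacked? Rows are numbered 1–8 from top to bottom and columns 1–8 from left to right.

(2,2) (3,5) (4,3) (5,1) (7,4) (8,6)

(2,2) attacks row 1 at column 2 and diagonals 1, 3.
(3,5) attacks row 1 at column 5 and diagonals 3, 7.
(4,3) attacks row 1 at column 3 and diagonals 6.
(5,1) attacks row 1 at column 1 and diagonals 5.
(7,4) attacks row 1 at column 4.
(8,6) attacks row 1 at column 6.
Attacked columns: {1, 2, 3, 4, 5, 6, 7}. Safe: {8}.

1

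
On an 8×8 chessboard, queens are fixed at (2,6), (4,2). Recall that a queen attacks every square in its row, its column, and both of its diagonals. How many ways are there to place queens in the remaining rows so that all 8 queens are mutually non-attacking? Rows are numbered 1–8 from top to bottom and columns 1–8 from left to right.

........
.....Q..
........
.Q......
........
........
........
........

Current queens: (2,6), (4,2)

Branch on row 1: col 1 → 0; col 3 → 2; col 4 → 1; col 8 → 0.
Sum: 0 + 2 + 1 + 0 = 3.

3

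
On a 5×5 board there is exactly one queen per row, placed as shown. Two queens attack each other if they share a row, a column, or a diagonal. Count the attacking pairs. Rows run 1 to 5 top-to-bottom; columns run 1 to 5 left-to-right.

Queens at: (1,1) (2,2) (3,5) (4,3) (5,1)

Same column: (1,1)–(5,1) (column 1).
Same diagonal: (1,1)–(2,2) (|1−2| = |1−2| = 1).
Total attacking pairs: 2.

2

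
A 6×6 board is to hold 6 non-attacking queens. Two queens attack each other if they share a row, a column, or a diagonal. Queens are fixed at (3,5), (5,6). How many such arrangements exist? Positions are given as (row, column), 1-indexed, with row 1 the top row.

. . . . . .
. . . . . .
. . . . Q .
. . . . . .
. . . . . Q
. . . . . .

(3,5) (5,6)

1

Branch on row 1: col 1 → 0; col 4 → 1.
Sum: 0 + 1 = 1.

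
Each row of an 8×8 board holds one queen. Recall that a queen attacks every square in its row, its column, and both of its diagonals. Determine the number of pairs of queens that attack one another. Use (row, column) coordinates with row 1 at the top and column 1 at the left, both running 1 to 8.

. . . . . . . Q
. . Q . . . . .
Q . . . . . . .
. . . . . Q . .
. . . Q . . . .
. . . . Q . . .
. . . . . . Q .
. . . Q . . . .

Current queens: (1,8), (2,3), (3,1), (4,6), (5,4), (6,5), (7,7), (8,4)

3

Same column: (5,4)–(8,4) (column 4).
Same diagonal: (1,8)–(5,4) (|1−5| = |8−4| = 4); (5,4)–(6,5) (|5−6| = |4−5| = 1).
Total attacking pairs: 3.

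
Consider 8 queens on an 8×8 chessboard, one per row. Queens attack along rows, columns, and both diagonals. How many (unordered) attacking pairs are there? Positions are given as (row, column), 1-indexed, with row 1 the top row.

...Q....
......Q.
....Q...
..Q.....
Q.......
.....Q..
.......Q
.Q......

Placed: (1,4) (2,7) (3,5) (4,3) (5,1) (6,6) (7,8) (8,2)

0

All columns are distinct and no two queens satisfy |Δrow| = |Δcol|, so no pair attacks.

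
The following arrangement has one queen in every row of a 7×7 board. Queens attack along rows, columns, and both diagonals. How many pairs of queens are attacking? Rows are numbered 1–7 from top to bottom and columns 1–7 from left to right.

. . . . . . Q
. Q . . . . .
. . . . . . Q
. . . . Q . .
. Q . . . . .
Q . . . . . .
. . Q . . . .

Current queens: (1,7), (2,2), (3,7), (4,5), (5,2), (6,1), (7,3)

Same column: (1,7)–(3,7) (column 7); (2,2)–(5,2) (column 2).
Same diagonal: (3,7)–(7,3) (|3−7| = |7−3| = 4); (5,2)–(6,1) (|5−6| = |2−1| = 1).
Total attacking pairs: 4.

4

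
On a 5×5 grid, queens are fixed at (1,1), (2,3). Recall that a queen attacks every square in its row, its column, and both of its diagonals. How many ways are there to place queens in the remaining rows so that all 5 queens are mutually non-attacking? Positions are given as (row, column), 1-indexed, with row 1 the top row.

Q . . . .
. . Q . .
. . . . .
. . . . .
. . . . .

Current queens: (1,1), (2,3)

Branch on row 3: col 5 → 1.
Sum: 1 = 1.

1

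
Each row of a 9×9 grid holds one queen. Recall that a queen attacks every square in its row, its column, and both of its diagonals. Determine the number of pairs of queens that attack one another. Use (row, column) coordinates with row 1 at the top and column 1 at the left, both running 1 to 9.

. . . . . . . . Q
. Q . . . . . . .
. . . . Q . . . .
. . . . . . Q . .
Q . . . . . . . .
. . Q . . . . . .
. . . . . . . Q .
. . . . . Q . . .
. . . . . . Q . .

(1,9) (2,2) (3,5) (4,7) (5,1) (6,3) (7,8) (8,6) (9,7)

Same column: (4,7)–(9,7) (column 7).
Same diagonal: (8,6)–(9,7) (|8−9| = |6−7| = 1).
Total attacking pairs: 2.

2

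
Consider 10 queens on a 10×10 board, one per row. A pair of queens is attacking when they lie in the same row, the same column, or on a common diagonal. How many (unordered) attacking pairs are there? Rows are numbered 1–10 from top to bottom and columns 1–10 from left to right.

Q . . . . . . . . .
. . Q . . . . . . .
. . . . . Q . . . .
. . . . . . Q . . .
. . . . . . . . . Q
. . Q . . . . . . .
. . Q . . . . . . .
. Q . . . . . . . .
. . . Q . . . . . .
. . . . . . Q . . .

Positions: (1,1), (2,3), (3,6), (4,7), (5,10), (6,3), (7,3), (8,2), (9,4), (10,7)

Same column: (2,3)–(6,3) (column 3); (2,3)–(7,3) (column 3); (4,7)–(10,7) (column 7); (6,3)–(7,3) (column 3).
Same diagonal: (3,6)–(4,7) (|3−4| = |6−7| = 1); (3,6)–(6,3) (|3−6| = |6−3| = 3); (6,3)–(10,7) (|6−10| = |3−7| = 4); (7,3)–(8,2) (|7−8| = |3−2| = 1).
Total attacking pairs: 8.

8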